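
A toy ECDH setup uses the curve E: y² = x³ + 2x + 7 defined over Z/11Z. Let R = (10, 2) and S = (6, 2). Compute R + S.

(6, 9)

(10, 2) + (6, 2). λ = (2 - 2)/(6 - 10) ≡ 0/7 mod 11. 7⁻¹ ≡ 8 (mod 11), so λ ≡ 0.
  x = λ² - 10 - 6 = 0 - 16 ≡ 6; y = λ·(10 - 6) - 2 ≡ 9. → (6, 9)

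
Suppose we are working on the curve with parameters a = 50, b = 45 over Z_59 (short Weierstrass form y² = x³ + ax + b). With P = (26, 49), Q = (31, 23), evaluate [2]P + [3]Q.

First 2P:
Repeated addition: build up to 2P.
2P: tangent at (26, 49): λ = (3·26² + 50)/(2·49) ≡ 13/39. 39⁻¹ ≡ 56 (mod 59), so λ ≡ 13·56 ≡ 20.
  x = λ² - 26 - 26 = 400 - 52 ≡ 53; y = λ·(26 - 53) - 49 ≡ 1. → (53, 1)
2P = (53, 1).
Next 3Q:
Repeated addition: build up to 3Q.
2Q: tangent at (31, 23): λ = (3·31² + 50)/(2·23) ≡ 42/46. 46⁻¹ ≡ 9 (mod 59), so λ ≡ 42·9 ≡ 24.
  x = λ² - 31 - 31 = 576 - 62 ≡ 42; y = λ·(31 - 42) - 23 ≡ 8. → (42, 8)
3Q: (42, 8) + (31, 23). λ = (23 - 8)/(31 - 42) ≡ 15/48 mod 59. 48⁻¹ ≡ 16 (mod 59) since 48·16 = 768 ≡ 1, so λ ≡ 4.
  x = λ² - 42 - 31 = 16 - 73 ≡ 2; y = λ·(42 - 2) - 8 ≡ 34. → (2, 34)
3Q = (2, 34).
Finally 2P + 3Q:
(53, 1) + (2, 34). λ = (34 - 1)/(2 - 53) ≡ 33/8 mod 59. 8⁻¹ ≡ 37 (mod 59) since 8·37 = 296 ≡ 1, so λ ≡ 41.
  x = λ² - 53 - 2 = 1681 - 55 ≡ 33; y = λ·(53 - 33) - 1 ≡ 52. → (33, 52)

(33, 52)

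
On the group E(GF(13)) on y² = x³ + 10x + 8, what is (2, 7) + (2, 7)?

(12, 7)

tangent at (2, 7): λ = (3·2² + 10)/(2·7) ≡ 9/1. 1⁻¹ ≡ 1 (mod 13), so λ ≡ 9·1 ≡ 9.
  x = λ² - 2 - 2 = 81 - 4 ≡ 12; y = λ·(2 - 12) - 7 ≡ 7. → (12, 7)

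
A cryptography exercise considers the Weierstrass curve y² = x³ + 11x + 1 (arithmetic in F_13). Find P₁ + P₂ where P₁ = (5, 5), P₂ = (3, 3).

(5, 5) + (3, 3). λ = (3 - 5)/(3 - 5) ≡ 11/11 mod 13. 11⁻¹ ≡ 6 (mod 13) since 11·6 = 66 ≡ 1, so λ ≡ 1.
  x = λ² - 5 - 3 = 1 - 8 ≡ 6; y = λ·(5 - 6) - 5 ≡ 7. → (6, 7)

(6, 7)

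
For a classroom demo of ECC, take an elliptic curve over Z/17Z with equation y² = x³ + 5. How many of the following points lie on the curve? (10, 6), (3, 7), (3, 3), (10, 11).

(10, 6): 6² ≡ 2, rhs ≡ 2 → on.
(3, 7): 7² ≡ 15, rhs ≡ 15 → on.
(3, 3): 3² ≡ 9, rhs ≡ 15 → off.
(10, 11): 11² ≡ 2, rhs ≡ 2 → on.

3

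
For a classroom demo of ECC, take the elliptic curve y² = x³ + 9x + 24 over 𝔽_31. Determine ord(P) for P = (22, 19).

4

2P: tangent at (22, 19): λ = (3·22² + 9)/(2·19) ≡ 4/7. 7⁻¹ ≡ 9 (mod 31) since 7·9 = 63 ≡ 1, so λ ≡ 4·9 ≡ 5.
  x = λ² - 22 - 22 = 25 - 44 ≡ 12; y = λ·(22 - 12) - 19 ≡ 0. → (12, 0)
3P: (12, 0) + (22, 19). λ = (19 - 0)/(22 - 12) ≡ 19/10 mod 31. 10⁻¹ ≡ 28 (mod 31) since 10·28 = 280 ≡ 1, so λ ≡ 5.
  x = λ² - 12 - 22 = 25 - 34 ≡ 22; y = λ·(12 - 22) - 0 ≡ 12. → (22, 12)
4P: (22, 12) + (22, 19): same x and y₁ ≡ -y₂, so the sum is 𝒪.
4P = 𝒪, so the order is 4.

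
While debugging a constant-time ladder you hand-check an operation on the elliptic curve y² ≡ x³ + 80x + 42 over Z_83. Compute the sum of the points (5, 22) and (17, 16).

(5, 22) + (17, 16). λ = (16 - 22)/(17 - 5) ≡ 77/12 mod 83. 12⁻¹ ≡ 7 (mod 83) since 12·7 = 84 ≡ 1, so λ ≡ 41.
  x = λ² - 5 - 17 = 1681 - 22 ≡ 82; y = λ·(5 - 82) - 22 ≡ 58. → (82, 58)

(82, 58)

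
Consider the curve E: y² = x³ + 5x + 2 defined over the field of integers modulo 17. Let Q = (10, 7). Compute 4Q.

Repeated addition: build up to 4Q.
2Q: tangent at (10, 7): λ = (3·10² + 5)/(2·7) ≡ 16/14. 14⁻¹ ≡ 11 (mod 17), so λ ≡ 16·11 ≡ 6.
  x = λ² - 10 - 10 = 36 - 20 ≡ 16; y = λ·(10 - 16) - 7 ≡ 8. → (16, 8)
3Q: (16, 8) + (10, 7). λ = (7 - 8)/(10 - 16) ≡ 16/11 mod 17. 11⁻¹ ≡ 14 (mod 17), so λ ≡ 3.
  x = λ² - 16 - 10 = 9 - 26 ≡ 0; y = λ·(16 - 0) - 8 ≡ 6. → (0, 6)
4Q: (0, 6) + (10, 7). λ = (7 - 6)/(10 - 0) ≡ 1/10 mod 17. 10⁻¹ ≡ 12 (mod 17), so λ ≡ 12.
  x = λ² - 0 - 10 = 144 - 10 ≡ 15; y = λ·(0 - 15) - 6 ≡ 1. → (15, 1)

(15, 1)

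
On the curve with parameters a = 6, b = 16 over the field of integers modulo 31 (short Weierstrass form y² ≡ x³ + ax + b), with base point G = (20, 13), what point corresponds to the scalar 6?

(26, 4)

Repeated addition: build up to 6G.
2G: tangent at (20, 13): λ = (3·20² + 6)/(2·13) ≡ 28/26. 26⁻¹ ≡ 6 (mod 31) since 26·6 = 156 ≡ 1, so λ ≡ 28·6 ≡ 13.
  x = λ² - 20 - 20 = 169 - 40 ≡ 5; y = λ·(20 - 5) - 13 ≡ 27. → (5, 27)
3G: (5, 27) + (20, 13). λ = (13 - 27)/(20 - 5) ≡ 17/15 mod 31. 15⁻¹ ≡ 29 (mod 31), so λ ≡ 28.
  x = λ² - 5 - 20 = 784 - 25 ≡ 15; y = λ·(5 - 15) - 27 ≡ 3. → (15, 3)
4G: (15, 3) + (20, 13). λ = (13 - 3)/(20 - 15) ≡ 10/5 mod 31. 5⁻¹ ≡ 25 (mod 31), so λ ≡ 2.
  x = λ² - 15 - 20 = 4 - 35 ≡ 0; y = λ·(15 - 0) - 3 ≡ 27. → (0, 27)
5G: (0, 27) + (20, 13). λ = (13 - 27)/(20 - 0) ≡ 17/20 mod 31. 20⁻¹ ≡ 14 (mod 31), so λ ≡ 21.
  x = λ² - 0 - 20 = 441 - 20 ≡ 18; y = λ·(0 - 18) - 27 ≡ 29. → (18, 29)
6G: (18, 29) + (20, 13). λ = (13 - 29)/(20 - 18) ≡ 15/2 mod 31. 2⁻¹ ≡ 16 (mod 31), so λ ≡ 23.
  x = λ² - 18 - 20 = 529 - 38 ≡ 26; y = λ·(18 - 26) - 29 ≡ 4. → (26, 4)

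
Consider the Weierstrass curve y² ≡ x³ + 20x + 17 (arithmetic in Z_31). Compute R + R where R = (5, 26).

tangent at (5, 26): λ = (3·5² + 20)/(2·26) ≡ 2/21. 21⁻¹ ≡ 3 (mod 31) since 21·3 = 63 ≡ 1, so λ ≡ 2·3 ≡ 6.
  x = λ² - 5 - 5 = 36 - 10 ≡ 26; y = λ·(5 - 26) - 26 ≡ 3. → (26, 3)

(26, 3)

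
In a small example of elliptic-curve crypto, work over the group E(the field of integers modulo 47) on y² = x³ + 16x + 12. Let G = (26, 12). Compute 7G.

Double-and-add on 7 = (111)₂. Start with G = (26, 12) for the leading 1-bit.
double: tangent at (26, 12): λ = (3·26² + 16)/(2·12) ≡ 23/24. 24⁻¹ ≡ 2 (mod 47), so λ ≡ 23·2 ≡ 46.
  x = λ² - 26 - 26 = 2116 - 52 ≡ 43; y = λ·(26 - 43) - 12 ≡ 5. → (43, 5)
add G: (43, 5) + (26, 12). λ = (12 - 5)/(26 - 43) ≡ 7/30 mod 47. 30⁻¹ ≡ 11 (mod 47), so λ ≡ 30.
  x = λ² - 43 - 26 = 900 - 69 ≡ 32; y = λ·(43 - 32) - 5 ≡ 43. → (32, 43)
double: tangent at (32, 43): λ = (3·32² + 16)/(2·43) ≡ 33/39. 39⁻¹ ≡ 41 (mod 47), so λ ≡ 33·41 ≡ 37.
  x = λ² - 32 - 32 = 1369 - 64 ≡ 36; y = λ·(32 - 36) - 43 ≡ 44. → (36, 44)
add G: (36, 44) + (26, 12). λ = (12 - 44)/(26 - 36) ≡ 15/37 mod 47. 37⁻¹ ≡ 14 (mod 47), so λ ≡ 22.
  x = λ² - 36 - 26 = 484 - 62 ≡ 46; y = λ·(36 - 46) - 44 ≡ 18. → (46, 18)

(46, 18)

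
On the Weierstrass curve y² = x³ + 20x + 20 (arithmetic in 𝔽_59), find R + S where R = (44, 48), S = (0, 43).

(44, 48) + (0, 43). λ = (43 - 48)/(0 - 44) ≡ 54/15 mod 59. 15⁻¹ ≡ 4 (mod 59) since 15·4 = 60 ≡ 1, so λ ≡ 39.
  x = λ² - 44 - 0 = 1521 - 44 ≡ 2; y = λ·(44 - 2) - 48 ≡ 56. → (2, 56)

(2, 56)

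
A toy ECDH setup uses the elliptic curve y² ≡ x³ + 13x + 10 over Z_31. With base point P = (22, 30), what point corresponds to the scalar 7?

Repeated addition: build up to 7P.
2P: tangent at (22, 30): λ = (3·22² + 13)/(2·30) ≡ 8/29. 29⁻¹ ≡ 15 (mod 31) since 29·15 = 435 ≡ 1, so λ ≡ 8·15 ≡ 27.
  x = λ² - 22 - 22 = 729 - 44 ≡ 3; y = λ·(22 - 3) - 30 ≡ 18. → (3, 18)
3P: (3, 18) + (22, 30). λ = (30 - 18)/(22 - 3) ≡ 12/19 mod 31. 19⁻¹ ≡ 18 (mod 31), so λ ≡ 30.
  x = λ² - 3 - 22 = 900 - 25 ≡ 7; y = λ·(3 - 7) - 18 ≡ 17. → (7, 17)
4P: (7, 17) + (22, 30). λ = (30 - 17)/(22 - 7) ≡ 13/15 mod 31. 15⁻¹ ≡ 29 (mod 31), so λ ≡ 5.
  x = λ² - 7 - 22 = 25 - 29 ≡ 27; y = λ·(7 - 27) - 17 ≡ 7. → (27, 7)
5P: (27, 7) + (22, 30). λ = (30 - 7)/(22 - 27) ≡ 23/26 mod 31. 26⁻¹ ≡ 6 (mod 31), so λ ≡ 14.
  x = λ² - 27 - 22 = 196 - 49 ≡ 23; y = λ·(27 - 23) - 7 ≡ 18. → (23, 18)
6P: (23, 18) + (22, 30). λ = (30 - 18)/(22 - 23) ≡ 12/30 mod 31. 30⁻¹ ≡ 30 (mod 31) since 30·30 = 900 ≡ 1, so λ ≡ 19.
  x = λ² - 23 - 22 = 361 - 45 ≡ 6; y = λ·(23 - 6) - 18 ≡ 26. → (6, 26)
7P: (6, 26) + (22, 30). λ = (30 - 26)/(22 - 6) ≡ 4/16 mod 31. 16⁻¹ ≡ 2 (mod 31) since 16·2 = 32 ≡ 1, so λ ≡ 8.
  x = λ² - 6 - 22 = 64 - 28 ≡ 5; y = λ·(6 - 5) - 26 ≡ 13. → (5, 13)

(5, 13)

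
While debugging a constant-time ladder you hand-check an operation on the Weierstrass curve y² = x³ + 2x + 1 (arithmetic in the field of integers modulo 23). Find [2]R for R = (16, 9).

(17, 7)

tangent at (16, 9): λ = (3·16² + 2)/(2·9) ≡ 11/18. 18⁻¹ ≡ 9 (mod 23) since 18·9 = 162 ≡ 1, so λ ≡ 11·9 ≡ 7.
  x = λ² - 16 - 16 = 49 - 32 ≡ 17; y = λ·(16 - 17) - 9 ≡ 7. → (17, 7)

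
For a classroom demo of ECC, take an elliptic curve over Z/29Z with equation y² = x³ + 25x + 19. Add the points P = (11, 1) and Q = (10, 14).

(11, 1) + (10, 14). λ = (14 - 1)/(10 - 11) ≡ 13/28 mod 29. 28⁻¹ ≡ 28 (mod 29), so λ ≡ 16.
  x = λ² - 11 - 10 = 256 - 21 ≡ 3; y = λ·(11 - 3) - 1 ≡ 11. → (3, 11)

(3, 11)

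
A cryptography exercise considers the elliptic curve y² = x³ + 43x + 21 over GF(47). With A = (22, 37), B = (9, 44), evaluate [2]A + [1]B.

First 2A:
Repeated addition: build up to 2A.
2A: tangent at (22, 37): λ = (3·22² + 43)/(2·37) ≡ 38/27. 27⁻¹ ≡ 7 (mod 47), so λ ≡ 38·7 ≡ 31.
  x = λ² - 22 - 22 = 961 - 44 ≡ 24; y = λ·(22 - 24) - 37 ≡ 42. → (24, 42)
2A = (24, 42).
Finally 2A + B:
(24, 42) + (9, 44). λ = (44 - 42)/(9 - 24) ≡ 2/32 mod 47. 32⁻¹ ≡ 25 (mod 47), so λ ≡ 3.
  x = λ² - 24 - 9 = 9 - 33 ≡ 23; y = λ·(24 - 23) - 42 ≡ 8. → (23, 8)

(23, 8)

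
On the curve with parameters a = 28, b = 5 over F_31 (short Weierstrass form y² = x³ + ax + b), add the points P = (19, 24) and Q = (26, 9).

(19, 24) + (26, 9). λ = (9 - 24)/(26 - 19) ≡ 16/7 mod 31. 7⁻¹ ≡ 9 (mod 31) since 7·9 = 63 ≡ 1, so λ ≡ 20.
  x = λ² - 19 - 26 = 400 - 45 ≡ 14; y = λ·(19 - 14) - 24 ≡ 14. → (14, 14)

(14, 14)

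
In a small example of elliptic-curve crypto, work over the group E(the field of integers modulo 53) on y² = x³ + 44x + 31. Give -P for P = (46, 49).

(46, 4)

-(46, 49) = (46, -49 mod 53) = (46, 4).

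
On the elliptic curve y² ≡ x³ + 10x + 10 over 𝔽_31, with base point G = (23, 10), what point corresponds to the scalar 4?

(2, 10)

Repeated addition: build up to 4G.
2G: tangent at (23, 10): λ = (3·23² + 10)/(2·10) ≡ 16/20. 20⁻¹ ≡ 14 (mod 31), so λ ≡ 16·14 ≡ 7.
  x = λ² - 23 - 23 = 49 - 46 ≡ 3; y = λ·(23 - 3) - 10 ≡ 6. → (3, 6)
3G: (3, 6) + (23, 10). λ = (10 - 6)/(23 - 3) ≡ 4/20 mod 31. 20⁻¹ ≡ 14 (mod 31) since 20·14 = 280 ≡ 1, so λ ≡ 25.
  x = λ² - 3 - 23 = 625 - 26 ≡ 10; y = λ·(3 - 10) - 6 ≡ 5. → (10, 5)
4G: (10, 5) + (23, 10). λ = (10 - 5)/(23 - 10) ≡ 5/13 mod 31. 13⁻¹ ≡ 12 (mod 31), so λ ≡ 29.
  x = λ² - 10 - 23 = 841 - 33 ≡ 2; y = λ·(10 - 2) - 5 ≡ 10. → (2, 10)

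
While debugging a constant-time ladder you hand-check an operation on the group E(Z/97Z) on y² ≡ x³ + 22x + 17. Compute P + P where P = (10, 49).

tangent at (10, 49): λ = (3·10² + 22)/(2·49) ≡ 31/1. 1⁻¹ ≡ 1 (mod 97) since 1·1 = 1 ≡ 1, so λ ≡ 31·1 ≡ 31.
  x = λ² - 10 - 10 = 961 - 20 ≡ 68; y = λ·(10 - 68) - 49 ≡ 93. → (68, 93)

(68, 93)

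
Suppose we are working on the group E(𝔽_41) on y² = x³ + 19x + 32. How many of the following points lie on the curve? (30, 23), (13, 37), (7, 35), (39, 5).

1

(30, 23): 23² ≡ 37, rhs ≡ 9 → off.
(13, 37): 37² ≡ 16, rhs ≡ 16 → on.
(7, 35): 35² ≡ 36, rhs ≡ 16 → off.
(39, 5): 5² ≡ 25, rhs ≡ 27 → off.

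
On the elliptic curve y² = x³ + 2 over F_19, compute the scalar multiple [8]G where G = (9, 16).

(8, 18)

Double-and-add on 8 = (1000)₂. Start with G = (9, 16) for the leading 1-bit.
double: tangent at (9, 16): λ = (3·9² + 0)/(2·16) ≡ 15/13. 13⁻¹ ≡ 3 (mod 19) since 13·3 = 39 ≡ 1, so λ ≡ 15·3 ≡ 7.
  x = λ² - 9 - 9 = 49 - 18 ≡ 12; y = λ·(9 - 12) - 16 ≡ 1. → (12, 1)
double: tangent at (12, 1): λ = (3·12² + 0)/(2·1) ≡ 14/2. 2⁻¹ ≡ 10 (mod 19), so λ ≡ 14·10 ≡ 7.
  x = λ² - 12 - 12 = 49 - 24 ≡ 6; y = λ·(12 - 6) - 1 ≡ 3. → (6, 3)
double: tangent at (6, 3): λ = (3·6² + 0)/(2·3) ≡ 13/6. 6⁻¹ ≡ 16 (mod 19) since 6·16 = 96 ≡ 1, so λ ≡ 13·16 ≡ 18.
  x = λ² - 6 - 6 = 324 - 12 ≡ 8; y = λ·(6 - 8) - 3 ≡ 18. → (8, 18)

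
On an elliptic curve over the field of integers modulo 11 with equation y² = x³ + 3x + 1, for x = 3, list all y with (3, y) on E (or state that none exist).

2, 9

x³ + 3x + 1 = 37 ≡ 4 (mod 11).
Square roots of 4 mod 11: 2 and 9 (since 2² = 4 ≡ 4).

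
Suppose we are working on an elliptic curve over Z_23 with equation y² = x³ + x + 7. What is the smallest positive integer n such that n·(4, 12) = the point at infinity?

6

2P: tangent at (4, 12): λ = (3·4² + 1)/(2·12) ≡ 3/1. 1⁻¹ ≡ 1 (mod 23), so λ ≡ 3·1 ≡ 3.
  x = λ² - 4 - 4 = 9 - 8 ≡ 1; y = λ·(4 - 1) - 12 ≡ 20. → (1, 20)
3P: (1, 20) + (4, 12). λ = (12 - 20)/(4 - 1) ≡ 15/3 mod 23. 3⁻¹ ≡ 8 (mod 23), so λ ≡ 5.
  x = λ² - 1 - 4 = 25 - 5 ≡ 20; y = λ·(1 - 20) - 20 ≡ 0. → (20, 0)
4P: (20, 0) + (4, 12). λ = (12 - 0)/(4 - 20) ≡ 12/7 mod 23. 7⁻¹ ≡ 10 (mod 23), so λ ≡ 5.
  x = λ² - 20 - 4 = 25 - 24 ≡ 1; y = λ·(20 - 1) - 0 ≡ 3. → (1, 3)
5P: (1, 3) + (4, 12). λ = (12 - 3)/(4 - 1) ≡ 9/3 mod 23. 3⁻¹ ≡ 8 (mod 23) since 3·8 = 24 ≡ 1, so λ ≡ 3.
  x = λ² - 1 - 4 = 9 - 5 ≡ 4; y = λ·(1 - 4) - 3 ≡ 11. → (4, 11)
6P: (4, 11) + (4, 12): same x and y₁ ≡ -y₂, so the sum is the point at infinity.
6P = the point at infinity, so the order is 6.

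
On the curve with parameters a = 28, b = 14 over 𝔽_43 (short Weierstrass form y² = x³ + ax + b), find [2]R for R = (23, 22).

tangent at (23, 22): λ = (3·23² + 28)/(2·22) ≡ 24/1. 1⁻¹ ≡ 1 (mod 43) since 1·1 = 1 ≡ 1, so λ ≡ 24·1 ≡ 24.
  x = λ² - 23 - 23 = 576 - 46 ≡ 14; y = λ·(23 - 14) - 22 ≡ 22. → (14, 22)

(14, 22)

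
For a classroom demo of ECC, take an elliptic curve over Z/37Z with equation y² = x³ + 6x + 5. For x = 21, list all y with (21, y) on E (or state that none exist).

x³ + 6x + 5 = 9392 ≡ 31 (mod 37).
31 is a non-residue mod 37; no y exists.

none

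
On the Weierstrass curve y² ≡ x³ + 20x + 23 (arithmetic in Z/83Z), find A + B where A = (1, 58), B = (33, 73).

(1, 58) + (33, 73). λ = (73 - 58)/(33 - 1) ≡ 15/32 mod 83. 32⁻¹ ≡ 13 (mod 83) since 32·13 = 416 ≡ 1, so λ ≡ 29.
  x = λ² - 1 - 33 = 841 - 34 ≡ 60; y = λ·(1 - 60) - 58 ≡ 57. → (60, 57)

(60, 57)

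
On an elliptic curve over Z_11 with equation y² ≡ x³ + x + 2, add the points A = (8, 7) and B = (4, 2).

(4, 9)

(8, 7) + (4, 2). λ = (2 - 7)/(4 - 8) ≡ 6/7 mod 11. 7⁻¹ ≡ 8 (mod 11), so λ ≡ 4.
  x = λ² - 8 - 4 = 16 - 12 ≡ 4; y = λ·(8 - 4) - 7 ≡ 9. → (4, 9)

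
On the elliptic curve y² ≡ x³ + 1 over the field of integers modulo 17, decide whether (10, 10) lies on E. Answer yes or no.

yes

y² = 10² ≡ 15; x³ + 0x + 1 = 1001 ≡ 15 (mod 17). 15 = 15.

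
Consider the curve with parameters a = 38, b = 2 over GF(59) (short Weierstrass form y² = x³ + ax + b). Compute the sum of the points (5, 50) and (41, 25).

(5, 50) + (41, 25). λ = (25 - 50)/(41 - 5) ≡ 34/36 mod 59. 36⁻¹ ≡ 41 (mod 59), so λ ≡ 37.
  x = λ² - 5 - 41 = 1369 - 46 ≡ 25; y = λ·(5 - 25) - 50 ≡ 36. → (25, 36)

(25, 36)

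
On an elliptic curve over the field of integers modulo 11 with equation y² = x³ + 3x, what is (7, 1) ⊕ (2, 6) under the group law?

(3, 6)

(7, 1) + (2, 6). λ = (6 - 1)/(2 - 7) ≡ 5/6 mod 11. 6⁻¹ ≡ 2 (mod 11), so λ ≡ 10.
  x = λ² - 7 - 2 = 100 - 9 ≡ 3; y = λ·(7 - 3) - 1 ≡ 6. → (3, 6)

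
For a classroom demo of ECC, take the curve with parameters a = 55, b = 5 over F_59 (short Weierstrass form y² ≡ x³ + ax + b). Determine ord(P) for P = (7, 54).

3

2P: tangent at (7, 54): λ = (3·7² + 55)/(2·54) ≡ 25/49. 49⁻¹ ≡ 53 (mod 59) since 49·53 = 2597 ≡ 1, so λ ≡ 25·53 ≡ 27.
  x = λ² - 7 - 7 = 729 - 14 ≡ 7; y = λ·(7 - 7) - 54 ≡ 5. → (7, 5)
3P: (7, 5) + (7, 54): same x and y₁ ≡ -y₂, so the sum is O.
3P = O, so the order is 3.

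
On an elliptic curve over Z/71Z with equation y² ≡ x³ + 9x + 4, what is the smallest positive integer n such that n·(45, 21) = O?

2P: tangent at (45, 21): λ = (3·45² + 9)/(2·21) ≡ 49/42. 42⁻¹ ≡ 22 (mod 71), so λ ≡ 49·22 ≡ 13.
  x = λ² - 45 - 45 = 169 - 90 ≡ 8; y = λ·(45 - 8) - 21 ≡ 34. → (8, 34)
3P: (8, 34) + (45, 21). λ = (21 - 34)/(45 - 8) ≡ 58/37 mod 71. 37⁻¹ ≡ 48 (mod 71), so λ ≡ 15.
  x = λ² - 8 - 45 = 225 - 53 ≡ 30; y = λ·(8 - 30) - 34 ≡ 62. → (30, 62)
4P: (30, 62) + (45, 21). λ = (21 - 62)/(45 - 30) ≡ 30/15 mod 71. 15⁻¹ ≡ 19 (mod 71), so λ ≡ 2.
  x = λ² - 30 - 45 = 4 - 75 ≡ 0; y = λ·(30 - 0) - 62 ≡ 69. → (0, 69)
5P: (0, 69) + (45, 21). λ = (21 - 69)/(45 - 0) ≡ 23/45 mod 71. 45⁻¹ ≡ 30 (mod 71), so λ ≡ 51.
  x = λ² - 0 - 45 = 2601 - 45 ≡ 0; y = λ·(0 - 0) - 69 ≡ 2. → (0, 2)
6P: (0, 2) + (45, 21). λ = (21 - 2)/(45 - 0) ≡ 19/45 mod 71. 45⁻¹ ≡ 30 (mod 71) since 45·30 = 1350 ≡ 1, so λ ≡ 2.
  x = λ² - 0 - 45 = 4 - 45 ≡ 30; y = λ·(0 - 30) - 2 ≡ 9. → (30, 9)
7P: (30, 9) + (45, 21). λ = (21 - 9)/(45 - 30) ≡ 12/15 mod 71. 15⁻¹ ≡ 19 (mod 71) since 15·19 = 285 ≡ 1, so λ ≡ 15.
  x = λ² - 30 - 45 = 225 - 75 ≡ 8; y = λ·(30 - 8) - 9 ≡ 37. → (8, 37)
8P: (8, 37) + (45, 21). λ = (21 - 37)/(45 - 8) ≡ 55/37 mod 71. 37⁻¹ ≡ 48 (mod 71), so λ ≡ 13.
  x = λ² - 8 - 45 = 169 - 53 ≡ 45; y = λ·(8 - 45) - 37 ≡ 50. → (45, 50)
9P: (45, 50) + (45, 21): same x and y₁ ≡ -y₂, so the sum is O.
9P = O, so the order is 9.

9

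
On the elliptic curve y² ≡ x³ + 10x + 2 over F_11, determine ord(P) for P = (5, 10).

8

2P: tangent at (5, 10): λ = (3·5² + 10)/(2·10) ≡ 8/9. 9⁻¹ ≡ 5 (mod 11) since 9·5 = 45 ≡ 1, so λ ≡ 8·5 ≡ 7.
  x = λ² - 5 - 5 = 49 - 10 ≡ 6; y = λ·(5 - 6) - 10 ≡ 5. → (6, 5)
3P: (6, 5) + (5, 10). λ = (10 - 5)/(5 - 6) ≡ 5/10 mod 11. 10⁻¹ ≡ 10 (mod 11), so λ ≡ 6.
  x = λ² - 6 - 5 = 36 - 11 ≡ 3; y = λ·(6 - 3) - 5 ≡ 2. → (3, 2)
4P: (3, 2) + (5, 10). λ = (10 - 2)/(5 - 3) ≡ 8/2 mod 11. 2⁻¹ ≡ 6 (mod 11), so λ ≡ 4.
  x = λ² - 3 - 5 = 16 - 8 ≡ 8; y = λ·(3 - 8) - 2 ≡ 0. → (8, 0)
5P: (8, 0) + (5, 10). λ = (10 - 0)/(5 - 8) ≡ 10/8 mod 11. 8⁻¹ ≡ 7 (mod 11), so λ ≡ 4.
  x = λ² - 8 - 5 = 16 - 13 ≡ 3; y = λ·(8 - 3) - 0 ≡ 9. → (3, 9)
6P: (3, 9) + (5, 10). λ = (10 - 9)/(5 - 3) ≡ 1/2 mod 11. 2⁻¹ ≡ 6 (mod 11), so λ ≡ 6.
  x = λ² - 3 - 5 = 36 - 8 ≡ 6; y = λ·(3 - 6) - 9 ≡ 6. → (6, 6)
7P: (6, 6) + (5, 10). λ = (10 - 6)/(5 - 6) ≡ 4/10 mod 11. 10⁻¹ ≡ 10 (mod 11) since 10·10 = 100 ≡ 1, so λ ≡ 7.
  x = λ² - 6 - 5 = 49 - 11 ≡ 5; y = λ·(6 - 5) - 6 ≡ 1. → (5, 1)
8P: (5, 1) + (5, 10): same x and y₁ ≡ -y₂, so the sum is the point at infinity.
8P = the point at infinity, so the order is 8.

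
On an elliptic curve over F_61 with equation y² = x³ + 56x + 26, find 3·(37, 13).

(19, 43)

Write P = (37, 13).
Repeated addition: build up to 3P.
2P: tangent at (37, 13): λ = (3·37² + 56)/(2·13) ≡ 15/26. 26⁻¹ ≡ 54 (mod 61), so λ ≡ 15·54 ≡ 17.
  x = λ² - 37 - 37 = 289 - 74 ≡ 32; y = λ·(37 - 32) - 13 ≡ 11. → (32, 11)
3P: (32, 11) + (37, 13). λ = (13 - 11)/(37 - 32) ≡ 2/5 mod 61. 5⁻¹ ≡ 49 (mod 61) since 5·49 = 245 ≡ 1, so λ ≡ 37.
  x = λ² - 32 - 37 = 1369 - 69 ≡ 19; y = λ·(32 - 19) - 11 ≡ 43. → (19, 43)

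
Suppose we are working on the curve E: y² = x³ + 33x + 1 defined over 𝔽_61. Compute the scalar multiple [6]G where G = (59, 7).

(8, 17)

Repeated addition: build up to 6G.
2G: tangent at (59, 7): λ = (3·59² + 33)/(2·7) ≡ 45/14. 14⁻¹ ≡ 48 (mod 61) since 14·48 = 672 ≡ 1, so λ ≡ 45·48 ≡ 25.
  x = λ² - 59 - 59 = 625 - 118 ≡ 19; y = λ·(59 - 19) - 7 ≡ 17. → (19, 17)
3G: (19, 17) + (59, 7). λ = (7 - 17)/(59 - 19) ≡ 51/40 mod 61. 40⁻¹ ≡ 29 (mod 61), so λ ≡ 15.
  x = λ² - 19 - 59 = 225 - 78 ≡ 25; y = λ·(19 - 25) - 17 ≡ 15. → (25, 15)
4G: (25, 15) + (59, 7). λ = (7 - 15)/(59 - 25) ≡ 53/34 mod 61. 34⁻¹ ≡ 9 (mod 61), so λ ≡ 50.
  x = λ² - 25 - 59 = 2500 - 84 ≡ 37; y = λ·(25 - 37) - 15 ≡ 56. → (37, 56)
5G: (37, 56) + (59, 7). λ = (7 - 56)/(59 - 37) ≡ 12/22 mod 61. 22⁻¹ ≡ 25 (mod 61) since 22·25 = 550 ≡ 1, so λ ≡ 56.
  x = λ² - 37 - 59 = 3136 - 96 ≡ 51; y = λ·(37 - 51) - 56 ≡ 14. → (51, 14)
6G: (51, 14) + (59, 7). λ = (7 - 14)/(59 - 51) ≡ 54/8 mod 61. 8⁻¹ ≡ 23 (mod 61), so λ ≡ 22.
  x = λ² - 51 - 59 = 484 - 110 ≡ 8; y = λ·(51 - 8) - 14 ≡ 17. → (8, 17)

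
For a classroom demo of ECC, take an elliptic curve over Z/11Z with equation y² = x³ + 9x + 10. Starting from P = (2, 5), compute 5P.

Repeated addition: build up to 5P.
2P: tangent at (2, 5): λ = (3·2² + 9)/(2·5) ≡ 10/10. 10⁻¹ ≡ 10 (mod 11), so λ ≡ 10·10 ≡ 1.
  x = λ² - 2 - 2 = 1 - 4 ≡ 8; y = λ·(2 - 8) - 5 ≡ 0. → (8, 0)
3P: (8, 0) + (2, 5). λ = (5 - 0)/(2 - 8) ≡ 5/5 mod 11. 5⁻¹ ≡ 9 (mod 11) since 5·9 = 45 ≡ 1, so λ ≡ 1.
  x = λ² - 8 - 2 = 1 - 10 ≡ 2; y = λ·(8 - 2) - 0 ≡ 6. → (2, 6)
4P: (2, 6) + (2, 5): same x and y₁ ≡ -y₂, so the sum is the point at infinity.
5P: the point at infinity + (2, 5) = (2, 5) (identity).

(2, 5)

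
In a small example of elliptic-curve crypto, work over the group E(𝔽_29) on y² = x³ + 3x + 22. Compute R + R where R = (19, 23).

(25, 27)

tangent at (19, 23): λ = (3·19² + 3)/(2·23) ≡ 13/17. 17⁻¹ ≡ 12 (mod 29) since 17·12 = 204 ≡ 1, so λ ≡ 13·12 ≡ 11.
  x = λ² - 19 - 19 = 121 - 38 ≡ 25; y = λ·(19 - 25) - 23 ≡ 27. → (25, 27)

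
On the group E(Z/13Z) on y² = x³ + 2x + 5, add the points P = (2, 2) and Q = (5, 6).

(2, 11)

(2, 2) + (5, 6). λ = (6 - 2)/(5 - 2) ≡ 4/3 mod 13. 3⁻¹ ≡ 9 (mod 13) since 3·9 = 27 ≡ 1, so λ ≡ 10.
  x = λ² - 2 - 5 = 100 - 7 ≡ 2; y = λ·(2 - 2) - 2 ≡ 11. → (2, 11)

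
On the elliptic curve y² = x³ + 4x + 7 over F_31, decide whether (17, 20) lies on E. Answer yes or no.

yes

y² = 20² ≡ 28; x³ + 4x + 7 = 4988 ≡ 28 (mod 31). 28 = 28.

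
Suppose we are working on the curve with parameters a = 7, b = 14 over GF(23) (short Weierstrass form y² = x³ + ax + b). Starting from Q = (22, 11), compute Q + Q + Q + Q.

Double-and-add on 4 = (100)₂. Start with Q = (22, 11) for the leading 1-bit.
double: tangent at (22, 11): λ = (3·22² + 7)/(2·11) ≡ 10/22. 22⁻¹ ≡ 22 (mod 23) since 22·22 = 484 ≡ 1, so λ ≡ 10·22 ≡ 13.
  x = λ² - 22 - 22 = 169 - 44 ≡ 10; y = λ·(22 - 10) - 11 ≡ 7. → (10, 7)
double: tangent at (10, 7): λ = (3·10² + 7)/(2·7) ≡ 8/14. 14⁻¹ ≡ 5 (mod 23) since 14·5 = 70 ≡ 1, so λ ≡ 8·5 ≡ 17.
  x = λ² - 10 - 10 = 289 - 20 ≡ 16; y = λ·(10 - 16) - 7 ≡ 6. → (16, 6)

(16, 6)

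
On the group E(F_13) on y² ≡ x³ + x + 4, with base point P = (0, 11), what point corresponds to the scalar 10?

(7, 4)

Repeated addition: build up to 10P.
2P: tangent at (0, 11): λ = (3·0² + 1)/(2·11) ≡ 1/9. 9⁻¹ ≡ 3 (mod 13) since 9·3 = 27 ≡ 1, so λ ≡ 1·3 ≡ 3.
  x = λ² - 0 - 0 = 9 - 0 ≡ 9; y = λ·(0 - 9) - 11 ≡ 1. → (9, 1)
3P: (9, 1) + (0, 11). λ = (11 - 1)/(0 - 9) ≡ 10/4 mod 13. 4⁻¹ ≡ 10 (mod 13), so λ ≡ 9.
  x = λ² - 9 - 0 = 81 - 9 ≡ 7; y = λ·(9 - 7) - 1 ≡ 4. → (7, 4)
4P: (7, 4) + (0, 11). λ = (11 - 4)/(0 - 7) ≡ 7/6 mod 13. 6⁻¹ ≡ 11 (mod 13), so λ ≡ 12.
  x = λ² - 7 - 0 = 144 - 7 ≡ 7; y = λ·(7 - 7) - 4 ≡ 9. → (7, 9)
5P: (7, 9) + (0, 11). λ = (11 - 9)/(0 - 7) ≡ 2/6 mod 13. 6⁻¹ ≡ 11 (mod 13), so λ ≡ 9.
  x = λ² - 7 - 0 = 81 - 7 ≡ 9; y = λ·(7 - 9) - 9 ≡ 12. → (9, 12)
6P: (9, 12) + (0, 11). λ = (11 - 12)/(0 - 9) ≡ 12/4 mod 13. 4⁻¹ ≡ 10 (mod 13), so λ ≡ 3.
  x = λ² - 9 - 0 = 9 - 9 ≡ 0; y = λ·(9 - 0) - 12 ≡ 2. → (0, 2)
7P: (0, 2) + (0, 11): same x and y₁ ≡ -y₂, so the sum is O.
8P: O + (0, 11) = (0, 11) (identity).
9P: tangent at (0, 11): λ = (3·0² + 1)/(2·11) ≡ 1/9. 9⁻¹ ≡ 3 (mod 13) since 9·3 = 27 ≡ 1, so λ ≡ 1·3 ≡ 3.
  x = λ² - 0 - 0 = 9 - 0 ≡ 9; y = λ·(0 - 9) - 11 ≡ 1. → (9, 1)
10P: (9, 1) + (0, 11). λ = (11 - 1)/(0 - 9) ≡ 10/4 mod 13. 4⁻¹ ≡ 10 (mod 13), so λ ≡ 9.
  x = λ² - 9 - 0 = 81 - 9 ≡ 7; y = λ·(9 - 7) - 1 ≡ 4. → (7, 4)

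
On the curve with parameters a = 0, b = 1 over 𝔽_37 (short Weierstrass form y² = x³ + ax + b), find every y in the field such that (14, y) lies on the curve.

x³ + 0x + 1 = 2745 ≡ 7 (mod 37).
Square roots of 7 mod 37: 9 and 28 (since 9² = 81 ≡ 7).

9, 28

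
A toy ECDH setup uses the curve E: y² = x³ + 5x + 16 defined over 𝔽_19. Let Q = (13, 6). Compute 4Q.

Repeated addition: build up to 4Q.
2Q: tangent at (13, 6): λ = (3·13² + 5)/(2·6) ≡ 18/12. 12⁻¹ ≡ 8 (mod 19) since 12·8 = 96 ≡ 1, so λ ≡ 18·8 ≡ 11.
  x = λ² - 13 - 13 = 121 - 26 ≡ 0; y = λ·(13 - 0) - 6 ≡ 4. → (0, 4)
3Q: (0, 4) + (13, 6). λ = (6 - 4)/(13 - 0) ≡ 2/13 mod 19. 13⁻¹ ≡ 3 (mod 19), so λ ≡ 6.
  x = λ² - 0 - 13 = 36 - 13 ≡ 4; y = λ·(0 - 4) - 4 ≡ 10. → (4, 10)
4Q: (4, 10) + (13, 6). λ = (6 - 10)/(13 - 4) ≡ 15/9 mod 19. 9⁻¹ ≡ 17 (mod 19) since 9·17 = 153 ≡ 1, so λ ≡ 8.
  x = λ² - 4 - 13 = 64 - 17 ≡ 9; y = λ·(4 - 9) - 10 ≡ 7. → (9, 7)

(9, 7)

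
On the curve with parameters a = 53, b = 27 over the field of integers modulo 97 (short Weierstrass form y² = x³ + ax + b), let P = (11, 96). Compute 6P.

Double-and-add on 6 = (110)₂. Start with P = (11, 96) for the leading 1-bit.
double: tangent at (11, 96): λ = (3·11² + 53)/(2·96) ≡ 28/95. 95⁻¹ ≡ 48 (mod 97), so λ ≡ 28·48 ≡ 83.
  x = λ² - 11 - 11 = 6889 - 22 ≡ 77; y = λ·(11 - 77) - 96 ≡ 52. → (77, 52)
add P: (77, 52) + (11, 96). λ = (96 - 52)/(11 - 77) ≡ 44/31 mod 97. 31⁻¹ ≡ 72 (mod 97), so λ ≡ 64.
  x = λ² - 77 - 11 = 4096 - 88 ≡ 31; y = λ·(77 - 31) - 52 ≡ 79. → (31, 79)
double: tangent at (31, 79): λ = (3·31² + 53)/(2·79) ≡ 26/61. 61⁻¹ ≡ 35 (mod 97), so λ ≡ 26·35 ≡ 37.
  x = λ² - 31 - 31 = 1369 - 62 ≡ 46; y = λ·(31 - 46) - 79 ≡ 45. → (46, 45)

(46, 45)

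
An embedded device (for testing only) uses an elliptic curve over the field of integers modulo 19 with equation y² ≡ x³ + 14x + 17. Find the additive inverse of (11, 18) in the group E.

-(11, 18) = (11, -18 mod 19) = (11, 1).

(11, 1)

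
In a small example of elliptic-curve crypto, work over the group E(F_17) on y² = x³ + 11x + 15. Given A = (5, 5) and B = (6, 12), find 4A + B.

First 4A:
Repeated addition: build up to 4A.
2A: tangent at (5, 5): λ = (3·5² + 11)/(2·5) ≡ 1/10. 10⁻¹ ≡ 12 (mod 17), so λ ≡ 1·12 ≡ 12.
  x = λ² - 5 - 5 = 144 - 10 ≡ 15; y = λ·(5 - 15) - 5 ≡ 11. → (15, 11)
3A: (15, 11) + (5, 5). λ = (5 - 11)/(5 - 15) ≡ 11/7 mod 17. 7⁻¹ ≡ 5 (mod 17), so λ ≡ 4.
  x = λ² - 15 - 5 = 16 - 20 ≡ 13; y = λ·(15 - 13) - 11 ≡ 14. → (13, 14)
4A: (13, 14) + (5, 5). λ = (5 - 14)/(5 - 13) ≡ 8/9 mod 17. 9⁻¹ ≡ 2 (mod 17), so λ ≡ 16.
  x = λ² - 13 - 5 = 256 - 18 ≡ 0; y = λ·(13 - 0) - 14 ≡ 7. → (0, 7)
4A = (0, 7).
Finally 4A + B:
(0, 7) + (6, 12). λ = (12 - 7)/(6 - 0) ≡ 5/6 mod 17. 6⁻¹ ≡ 3 (mod 17) since 6·3 = 18 ≡ 1, so λ ≡ 15.
  x = λ² - 0 - 6 = 225 - 6 ≡ 15; y = λ·(0 - 15) - 7 ≡ 6. → (15, 6)

(15, 6)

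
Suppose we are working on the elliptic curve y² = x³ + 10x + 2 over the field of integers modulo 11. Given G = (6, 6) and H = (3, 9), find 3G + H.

First 3G:
Repeated addition: build up to 3G.
2G: tangent at (6, 6): λ = (3·6² + 10)/(2·6) ≡ 8/1. 1⁻¹ ≡ 1 (mod 11), so λ ≡ 8·1 ≡ 8.
  x = λ² - 6 - 6 = 64 - 12 ≡ 8; y = λ·(6 - 8) - 6 ≡ 0. → (8, 0)
3G: (8, 0) + (6, 6). λ = (6 - 0)/(6 - 8) ≡ 6/9 mod 11. 9⁻¹ ≡ 5 (mod 11) since 9·5 = 45 ≡ 1, so λ ≡ 8.
  x = λ² - 8 - 6 = 64 - 14 ≡ 6; y = λ·(8 - 6) - 0 ≡ 5. → (6, 5)
3G = (6, 5).
Finally 3G + H:
(6, 5) + (3, 9). λ = (9 - 5)/(3 - 6) ≡ 4/8 mod 11. 8⁻¹ ≡ 7 (mod 11), so λ ≡ 6.
  x = λ² - 6 - 3 = 36 - 9 ≡ 5; y = λ·(6 - 5) - 5 ≡ 1. → (5, 1)

(5, 1)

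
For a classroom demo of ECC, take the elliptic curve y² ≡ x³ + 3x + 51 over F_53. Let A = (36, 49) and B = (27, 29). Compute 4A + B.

First 4A:
Double-and-add on 4 = (100)₂. Start with A = (36, 49) for the leading 1-bit.
double: tangent at (36, 49): λ = (3·36² + 3)/(2·49) ≡ 22/45. 45⁻¹ ≡ 33 (mod 53), so λ ≡ 22·33 ≡ 37.
  x = λ² - 36 - 36 = 1369 - 72 ≡ 25; y = λ·(36 - 25) - 49 ≡ 40. → (25, 40)
double: tangent at (25, 40): λ = (3·25² + 3)/(2·40) ≡ 23/27. 27⁻¹ ≡ 2 (mod 53) since 27·2 = 54 ≡ 1, so λ ≡ 23·2 ≡ 46.
  x = λ² - 25 - 25 = 2116 - 50 ≡ 52; y = λ·(25 - 52) - 40 ≡ 43. → (52, 43)
4A = (52, 43).
Finally 4A + B:
(52, 43) + (27, 29). λ = (29 - 43)/(27 - 52) ≡ 39/28 mod 53. 28⁻¹ ≡ 36 (mod 53) since 28·36 = 1008 ≡ 1, so λ ≡ 26.
  x = λ² - 52 - 27 = 676 - 79 ≡ 14; y = λ·(52 - 14) - 43 ≡ 44. → (14, 44)

(14, 44)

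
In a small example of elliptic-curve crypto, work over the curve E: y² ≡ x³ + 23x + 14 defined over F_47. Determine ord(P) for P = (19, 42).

9

2P: tangent at (19, 42): λ = (3·19² + 23)/(2·42) ≡ 25/37. 37⁻¹ ≡ 14 (mod 47) since 37·14 = 518 ≡ 1, so λ ≡ 25·14 ≡ 21.
  x = λ² - 19 - 19 = 441 - 38 ≡ 27; y = λ·(19 - 27) - 42 ≡ 25. → (27, 25)
3P: (27, 25) + (19, 42). λ = (42 - 25)/(19 - 27) ≡ 17/39 mod 47. 39⁻¹ ≡ 41 (mod 47), so λ ≡ 39.
  x = λ² - 27 - 19 = 1521 - 46 ≡ 18; y = λ·(27 - 18) - 25 ≡ 44. → (18, 44)
4P: (18, 44) + (19, 42). λ = (42 - 44)/(19 - 18) ≡ 45/1 mod 47. 1⁻¹ ≡ 1 (mod 47) since 1·1 = 1 ≡ 1, so λ ≡ 45.
  x = λ² - 18 - 19 = 2025 - 37 ≡ 14; y = λ·(18 - 14) - 44 ≡ 42. → (14, 42)
5P: (14, 42) + (19, 42). λ = (42 - 42)/(19 - 14) ≡ 0/5 mod 47. 5⁻¹ ≡ 19 (mod 47), so λ ≡ 0.
  x = λ² - 14 - 19 = 0 - 33 ≡ 14; y = λ·(14 - 14) - 42 ≡ 5. → (14, 5)
6P: (14, 5) + (19, 42). λ = (42 - 5)/(19 - 14) ≡ 37/5 mod 47. 5⁻¹ ≡ 19 (mod 47), so λ ≡ 45.
  x = λ² - 14 - 19 = 2025 - 33 ≡ 18; y = λ·(14 - 18) - 5 ≡ 3. → (18, 3)
7P: (18, 3) + (19, 42). λ = (42 - 3)/(19 - 18) ≡ 39/1 mod 47. 1⁻¹ ≡ 1 (mod 47) since 1·1 = 1 ≡ 1, so λ ≡ 39.
  x = λ² - 18 - 19 = 1521 - 37 ≡ 27; y = λ·(18 - 27) - 3 ≡ 22. → (27, 22)
8P: (27, 22) + (19, 42). λ = (42 - 22)/(19 - 27) ≡ 20/39 mod 47. 39⁻¹ ≡ 41 (mod 47) since 39·41 = 1599 ≡ 1, so λ ≡ 21.
  x = λ² - 27 - 19 = 441 - 46 ≡ 19; y = λ·(27 - 19) - 22 ≡ 5. → (19, 5)
9P: (19, 5) + (19, 42): same x and y₁ ≡ -y₂, so the sum is O.
9P = O, so the order is 9.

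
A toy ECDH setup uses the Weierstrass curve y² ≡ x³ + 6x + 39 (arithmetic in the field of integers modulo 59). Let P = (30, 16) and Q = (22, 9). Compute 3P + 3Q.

First 3P:
Repeated addition: build up to 3P.
2P: tangent at (30, 16): λ = (3·30² + 6)/(2·16) ≡ 51/32. 32⁻¹ ≡ 24 (mod 59), so λ ≡ 51·24 ≡ 44.
  x = λ² - 30 - 30 = 1936 - 60 ≡ 47; y = λ·(30 - 47) - 16 ≡ 3. → (47, 3)
3P: (47, 3) + (30, 16). λ = (16 - 3)/(30 - 47) ≡ 13/42 mod 59. 42⁻¹ ≡ 52 (mod 59), so λ ≡ 27.
  x = λ² - 47 - 30 = 729 - 77 ≡ 3; y = λ·(47 - 3) - 3 ≡ 5. → (3, 5)
3P = (3, 5).
Next 3Q:
Repeated addition: build up to 3Q.
2Q: tangent at (22, 9): λ = (3·22² + 6)/(2·9) ≡ 42/18. 18⁻¹ ≡ 23 (mod 59), so λ ≡ 42·23 ≡ 22.
  x = λ² - 22 - 22 = 484 - 44 ≡ 27; y = λ·(22 - 27) - 9 ≡ 58. → (27, 58)
3Q: (27, 58) + (22, 9). λ = (9 - 58)/(22 - 27) ≡ 10/54 mod 59. 54⁻¹ ≡ 47 (mod 59), so λ ≡ 57.
  x = λ² - 27 - 22 = 3249 - 49 ≡ 14; y = λ·(27 - 14) - 58 ≡ 34. → (14, 34)
3Q = (14, 34).
Finally 3P + 3Q:
(3, 5) + (14, 34). λ = (34 - 5)/(14 - 3) ≡ 29/11 mod 59. 11⁻¹ ≡ 43 (mod 59) since 11·43 = 473 ≡ 1, so λ ≡ 8.
  x = λ² - 3 - 14 = 64 - 17 ≡ 47; y = λ·(3 - 47) - 5 ≡ 56. → (47, 56)

(47, 56)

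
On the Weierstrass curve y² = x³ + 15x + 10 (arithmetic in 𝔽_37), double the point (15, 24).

(35, 3)

tangent at (15, 24): λ = (3·15² + 15)/(2·24) ≡ 24/11. 11⁻¹ ≡ 27 (mod 37) since 11·27 = 297 ≡ 1, so λ ≡ 24·27 ≡ 19.
  x = λ² - 15 - 15 = 361 - 30 ≡ 35; y = λ·(15 - 35) - 24 ≡ 3. → (35, 3)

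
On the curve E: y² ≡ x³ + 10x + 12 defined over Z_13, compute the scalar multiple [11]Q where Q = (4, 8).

(2, 12)

Repeated addition: build up to 11Q.
2Q: tangent at (4, 8): λ = (3·4² + 10)/(2·8) ≡ 6/3. 3⁻¹ ≡ 9 (mod 13) since 3·9 = 27 ≡ 1, so λ ≡ 6·9 ≡ 2.
  x = λ² - 4 - 4 = 4 - 8 ≡ 9; y = λ·(4 - 9) - 8 ≡ 8. → (9, 8)
3Q: (9, 8) + (4, 8). λ = (8 - 8)/(4 - 9) ≡ 0/8 mod 13. 8⁻¹ ≡ 5 (mod 13), so λ ≡ 0.
  x = λ² - 9 - 4 = 0 - 13 ≡ 0; y = λ·(9 - 0) - 8 ≡ 5. → (0, 5)
4Q: (0, 5) + (4, 8). λ = (8 - 5)/(4 - 0) ≡ 3/4 mod 13. 4⁻¹ ≡ 10 (mod 13), so λ ≡ 4.
  x = λ² - 0 - 4 = 16 - 4 ≡ 12; y = λ·(0 - 12) - 5 ≡ 12. → (12, 12)
5Q: (12, 12) + (4, 8). λ = (8 - 12)/(4 - 12) ≡ 9/5 mod 13. 5⁻¹ ≡ 8 (mod 13), so λ ≡ 7.
  x = λ² - 12 - 4 = 49 - 16 ≡ 7; y = λ·(12 - 7) - 12 ≡ 10. → (7, 10)
6Q: (7, 10) + (4, 8). λ = (8 - 10)/(4 - 7) ≡ 11/10 mod 13. 10⁻¹ ≡ 4 (mod 13), so λ ≡ 5.
  x = λ² - 7 - 4 = 25 - 11 ≡ 1; y = λ·(7 - 1) - 10 ≡ 7. → (1, 7)
7Q: (1, 7) + (4, 8). λ = (8 - 7)/(4 - 1) ≡ 1/3 mod 13. 3⁻¹ ≡ 9 (mod 13), so λ ≡ 9.
  x = λ² - 1 - 4 = 81 - 5 ≡ 11; y = λ·(1 - 11) - 7 ≡ 7. → (11, 7)
8Q: (11, 7) + (4, 8). λ = (8 - 7)/(4 - 11) ≡ 1/6 mod 13. 6⁻¹ ≡ 11 (mod 13), so λ ≡ 11.
  x = λ² - 11 - 4 = 121 - 15 ≡ 2; y = λ·(11 - 2) - 7 ≡ 1. → (2, 1)
9Q: (2, 1) + (4, 8). λ = (8 - 1)/(4 - 2) ≡ 7/2 mod 13. 2⁻¹ ≡ 7 (mod 13) since 2·7 = 14 ≡ 1, so λ ≡ 10.
  x = λ² - 2 - 4 = 100 - 6 ≡ 3; y = λ·(2 - 3) - 1 ≡ 2. → (3, 2)
10Q: (3, 2) + (4, 8). λ = (8 - 2)/(4 - 3) ≡ 6/1 mod 13. 1⁻¹ ≡ 1 (mod 13) since 1·1 = 1 ≡ 1, so λ ≡ 6.
  x = λ² - 3 - 4 = 36 - 7 ≡ 3; y = λ·(3 - 3) - 2 ≡ 11. → (3, 11)
11Q: (3, 11) + (4, 8). λ = (8 - 11)/(4 - 3) ≡ 10/1 mod 13. 1⁻¹ ≡ 1 (mod 13), so λ ≡ 10.
  x = λ² - 3 - 4 = 100 - 7 ≡ 2; y = λ·(3 - 2) - 11 ≡ 12. → (2, 12)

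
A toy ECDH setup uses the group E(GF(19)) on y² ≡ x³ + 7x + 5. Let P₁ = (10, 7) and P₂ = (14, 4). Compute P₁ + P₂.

(11, 8)

(10, 7) + (14, 4). λ = (4 - 7)/(14 - 10) ≡ 16/4 mod 19. 4⁻¹ ≡ 5 (mod 19), so λ ≡ 4.
  x = λ² - 10 - 14 = 16 - 24 ≡ 11; y = λ·(10 - 11) - 7 ≡ 8. → (11, 8)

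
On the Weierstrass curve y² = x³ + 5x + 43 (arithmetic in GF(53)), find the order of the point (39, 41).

2P: tangent at (39, 41): λ = (3·39² + 5)/(2·41) ≡ 10/29. 29⁻¹ ≡ 11 (mod 53), so λ ≡ 10·11 ≡ 4.
  x = λ² - 39 - 39 = 16 - 78 ≡ 44; y = λ·(39 - 44) - 41 ≡ 45. → (44, 45)
3P: (44, 45) + (39, 41). λ = (41 - 45)/(39 - 44) ≡ 49/48 mod 53. 48⁻¹ ≡ 21 (mod 53) since 48·21 = 1008 ≡ 1, so λ ≡ 22.
  x = λ² - 44 - 39 = 484 - 83 ≡ 30; y = λ·(44 - 30) - 45 ≡ 51. → (30, 51)
4P: (30, 51) + (39, 41). λ = (41 - 51)/(39 - 30) ≡ 43/9 mod 53. 9⁻¹ ≡ 6 (mod 53), so λ ≡ 46.
  x = λ² - 30 - 39 = 2116 - 69 ≡ 33; y = λ·(30 - 33) - 51 ≡ 23. → (33, 23)
5P: (33, 23) + (39, 41). λ = (41 - 23)/(39 - 33) ≡ 18/6 mod 53. 6⁻¹ ≡ 9 (mod 53) since 6·9 = 54 ≡ 1, so λ ≡ 3.
  x = λ² - 33 - 39 = 9 - 72 ≡ 43; y = λ·(33 - 43) - 23 ≡ 0. → (43, 0)
6P: (43, 0) + (39, 41). λ = (41 - 0)/(39 - 43) ≡ 41/49 mod 53. 49⁻¹ ≡ 13 (mod 53), so λ ≡ 3.
  x = λ² - 43 - 39 = 9 - 82 ≡ 33; y = λ·(43 - 33) - 0 ≡ 30. → (33, 30)
7P: (33, 30) + (39, 41). λ = (41 - 30)/(39 - 33) ≡ 11/6 mod 53. 6⁻¹ ≡ 9 (mod 53), so λ ≡ 46.
  x = λ² - 33 - 39 = 2116 - 72 ≡ 30; y = λ·(33 - 30) - 30 ≡ 2. → (30, 2)
8P: (30, 2) + (39, 41). λ = (41 - 2)/(39 - 30) ≡ 39/9 mod 53. 9⁻¹ ≡ 6 (mod 53), so λ ≡ 22.
  x = λ² - 30 - 39 = 484 - 69 ≡ 44; y = λ·(30 - 44) - 2 ≡ 8. → (44, 8)
9P: (44, 8) + (39, 41). λ = (41 - 8)/(39 - 44) ≡ 33/48 mod 53. 48⁻¹ ≡ 21 (mod 53) since 48·21 = 1008 ≡ 1, so λ ≡ 4.
  x = λ² - 44 - 39 = 16 - 83 ≡ 39; y = λ·(44 - 39) - 8 ≡ 12. → (39, 12)
10P: (39, 12) + (39, 41): same x and y₁ ≡ -y₂, so the sum is O.
10P = O, so the order is 10.

10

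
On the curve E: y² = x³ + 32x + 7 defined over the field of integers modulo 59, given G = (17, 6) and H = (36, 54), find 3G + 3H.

First 3G:
Repeated addition: build up to 3G.
2G: tangent at (17, 6): λ = (3·17² + 32)/(2·6) ≡ 14/12. 12⁻¹ ≡ 5 (mod 59), so λ ≡ 14·5 ≡ 11.
  x = λ² - 17 - 17 = 121 - 34 ≡ 28; y = λ·(17 - 28) - 6 ≡ 50. → (28, 50)
3G: (28, 50) + (17, 6). λ = (6 - 50)/(17 - 28) ≡ 15/48 mod 59. 48⁻¹ ≡ 16 (mod 59), so λ ≡ 4.
  x = λ² - 28 - 17 = 16 - 45 ≡ 30; y = λ·(28 - 30) - 50 ≡ 1. → (30, 1)
3G = (30, 1).
Next 3H:
Repeated addition: build up to 3H.
2H: tangent at (36, 54): λ = (3·36² + 32)/(2·54) ≡ 26/49. 49⁻¹ ≡ 53 (mod 59) since 49·53 = 2597 ≡ 1, so λ ≡ 26·53 ≡ 21.
  x = λ² - 36 - 36 = 441 - 72 ≡ 15; y = λ·(36 - 15) - 54 ≡ 33. → (15, 33)
3H: (15, 33) + (36, 54). λ = (54 - 33)/(36 - 15) ≡ 21/21 mod 59. 21⁻¹ ≡ 45 (mod 59) since 21·45 = 945 ≡ 1, so λ ≡ 1.
  x = λ² - 15 - 36 = 1 - 51 ≡ 9; y = λ·(15 - 9) - 33 ≡ 32. → (9, 32)
3H = (9, 32).
Finally 3G + 3H:
(30, 1) + (9, 32). λ = (32 - 1)/(9 - 30) ≡ 31/38 mod 59. 38⁻¹ ≡ 14 (mod 59) since 38·14 = 532 ≡ 1, so λ ≡ 21.
  x = λ² - 30 - 9 = 441 - 39 ≡ 48; y = λ·(30 - 48) - 1 ≡ 34. → (48, 34)

(48, 34)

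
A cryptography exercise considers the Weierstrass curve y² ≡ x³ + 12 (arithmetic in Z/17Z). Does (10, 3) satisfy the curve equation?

yes

y² = 3² ≡ 9; x³ + 0x + 12 = 1012 ≡ 9 (mod 17). 9 = 9.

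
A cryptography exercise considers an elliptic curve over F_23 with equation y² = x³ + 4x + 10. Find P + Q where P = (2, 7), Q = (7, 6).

(3, 7)

(2, 7) + (7, 6). λ = (6 - 7)/(7 - 2) ≡ 22/5 mod 23. 5⁻¹ ≡ 14 (mod 23) since 5·14 = 70 ≡ 1, so λ ≡ 9.
  x = λ² - 2 - 7 = 81 - 9 ≡ 3; y = λ·(2 - 3) - 7 ≡ 7. → (3, 7)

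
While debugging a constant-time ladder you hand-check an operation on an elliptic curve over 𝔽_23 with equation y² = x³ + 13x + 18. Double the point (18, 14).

tangent at (18, 14): λ = (3·18² + 13)/(2·14) ≡ 19/5. 5⁻¹ ≡ 14 (mod 23), so λ ≡ 19·14 ≡ 13.
  x = λ² - 18 - 18 = 169 - 36 ≡ 18; y = λ·(18 - 18) - 14 ≡ 9. → (18, 9)

(18, 9)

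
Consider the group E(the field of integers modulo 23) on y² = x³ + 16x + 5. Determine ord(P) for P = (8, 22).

2P: tangent at (8, 22): λ = (3·8² + 16)/(2·22) ≡ 1/21. 21⁻¹ ≡ 11 (mod 23), so λ ≡ 1·11 ≡ 11.
  x = λ² - 8 - 8 = 121 - 16 ≡ 13; y = λ·(8 - 13) - 22 ≡ 15. → (13, 15)
3P: (13, 15) + (8, 22). λ = (22 - 15)/(8 - 13) ≡ 7/18 mod 23. 18⁻¹ ≡ 9 (mod 23) since 18·9 = 162 ≡ 1, so λ ≡ 17.
  x = λ² - 13 - 8 = 289 - 21 ≡ 15; y = λ·(13 - 15) - 15 ≡ 20. → (15, 20)
4P: (15, 20) + (8, 22). λ = (22 - 20)/(8 - 15) ≡ 2/16 mod 23. 16⁻¹ ≡ 13 (mod 23), so λ ≡ 3.
  x = λ² - 15 - 8 = 9 - 23 ≡ 9; y = λ·(15 - 9) - 20 ≡ 21. → (9, 21)
5P: (9, 21) + (8, 22). λ = (22 - 21)/(8 - 9) ≡ 1/22 mod 23. 22⁻¹ ≡ 22 (mod 23), so λ ≡ 22.
  x = λ² - 9 - 8 = 484 - 17 ≡ 7; y = λ·(9 - 7) - 21 ≡ 0. → (7, 0)
6P: (7, 0) + (8, 22). λ = (22 - 0)/(8 - 7) ≡ 22/1 mod 23. 1⁻¹ ≡ 1 (mod 23), so λ ≡ 22.
  x = λ² - 7 - 8 = 484 - 15 ≡ 9; y = λ·(7 - 9) - 0 ≡ 2. → (9, 2)
7P: (9, 2) + (8, 22). λ = (22 - 2)/(8 - 9) ≡ 20/22 mod 23. 22⁻¹ ≡ 22 (mod 23), so λ ≡ 3.
  x = λ² - 9 - 8 = 9 - 17 ≡ 15; y = λ·(9 - 15) - 2 ≡ 3. → (15, 3)
8P: (15, 3) + (8, 22). λ = (22 - 3)/(8 - 15) ≡ 19/16 mod 23. 16⁻¹ ≡ 13 (mod 23), so λ ≡ 17.
  x = λ² - 15 - 8 = 289 - 23 ≡ 13; y = λ·(15 - 13) - 3 ≡ 8. → (13, 8)
9P: (13, 8) + (8, 22). λ = (22 - 8)/(8 - 13) ≡ 14/18 mod 23. 18⁻¹ ≡ 9 (mod 23), so λ ≡ 11.
  x = λ² - 13 - 8 = 121 - 21 ≡ 8; y = λ·(13 - 8) - 8 ≡ 1. → (8, 1)
10P: (8, 1) + (8, 22): same x and y₁ ≡ -y₂, so the sum is the point at infinity.
10P = the point at infinity, so the order is 10.

10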